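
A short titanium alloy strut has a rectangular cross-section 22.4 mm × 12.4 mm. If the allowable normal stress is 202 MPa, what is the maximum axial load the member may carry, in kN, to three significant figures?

56.1 kN

A = 277.8 mm².
P_max = σ_allow · A = 202 · 277.8 = 56110 N = 56.11 kN.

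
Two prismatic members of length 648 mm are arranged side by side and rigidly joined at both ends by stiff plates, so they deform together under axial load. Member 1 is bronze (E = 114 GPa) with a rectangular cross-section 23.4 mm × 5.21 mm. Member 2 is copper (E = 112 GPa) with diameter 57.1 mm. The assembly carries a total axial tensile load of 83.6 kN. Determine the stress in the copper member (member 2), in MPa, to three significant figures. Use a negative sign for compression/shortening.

A_1 = 121.9 mm².
A_2 = 2561 mm².
Equal strain + equilibrium ⇒ each member carries load in proportion to AE: A₁E₁ = 13900000 N, A₂E₂ = 286800000 N, ΣAE = 300700000 N.
σ₂ = P·E₂/ΣAE = 83600·112000/300700000 = 31.14 MPa.

31.1 MPa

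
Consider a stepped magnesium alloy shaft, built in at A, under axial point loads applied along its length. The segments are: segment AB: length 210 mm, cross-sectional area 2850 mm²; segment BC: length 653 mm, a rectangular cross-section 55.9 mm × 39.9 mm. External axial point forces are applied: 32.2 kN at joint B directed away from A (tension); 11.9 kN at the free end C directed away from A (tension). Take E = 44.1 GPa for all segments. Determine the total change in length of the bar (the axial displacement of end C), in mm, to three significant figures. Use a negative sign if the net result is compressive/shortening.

0.153 mm

Internal axial forces (sectioning from the free end, tension +): N_BC = 11.9 kN, N_AB = 44.1 kN.
A_BC = 2230 mm².
δ_AB = 44100·210/(2850·44100) = 0.07368 mm
δ_BC = 11900·653/(2230·44100) = 0.079 mm
δ = Σδ_i = 0.1527 mm.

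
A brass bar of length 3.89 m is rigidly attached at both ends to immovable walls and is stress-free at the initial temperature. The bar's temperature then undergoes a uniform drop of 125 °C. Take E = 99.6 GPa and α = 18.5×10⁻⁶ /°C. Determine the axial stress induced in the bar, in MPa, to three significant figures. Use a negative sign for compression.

230 MPa

Free thermal expansion αLΔT = 18.5e-6 · 3890 · -125 = -8.996 mm.
The walls impose strain ε = −(-8.996)/3890 = 2.3125e-03; σ = Eε = 99600 · 2.3125e-03 = 230.3 MPa.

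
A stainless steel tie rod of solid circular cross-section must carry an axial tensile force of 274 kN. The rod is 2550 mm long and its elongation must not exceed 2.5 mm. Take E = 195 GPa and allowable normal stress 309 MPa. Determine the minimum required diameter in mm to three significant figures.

42.7 mm

Required area A ≥ P/σ_allow = 274000/309 = 886.7 mm².
For a solid circular section, d ≥ √(4A/π) = 33.6 mm.
Elongation limit: A ≥ PL/(Eδ_allow) = 274000·2550/(195000·2.5) = 1433 mm² ⇒ d ≥ 42.72 mm.
The elongation limit governs.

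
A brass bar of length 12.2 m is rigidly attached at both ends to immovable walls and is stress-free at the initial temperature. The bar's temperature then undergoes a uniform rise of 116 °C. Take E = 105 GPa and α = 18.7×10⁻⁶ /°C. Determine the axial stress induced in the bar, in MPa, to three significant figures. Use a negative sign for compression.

-228 MPa

Free thermal expansion αLΔT = 18.7e-6 · 12200 · 116 = 26.46 mm.
The walls impose strain ε = −(26.46)/12200 = -2.1692e-03; σ = Eε = 105000 · -2.1692e-03 = -227.8 MPa.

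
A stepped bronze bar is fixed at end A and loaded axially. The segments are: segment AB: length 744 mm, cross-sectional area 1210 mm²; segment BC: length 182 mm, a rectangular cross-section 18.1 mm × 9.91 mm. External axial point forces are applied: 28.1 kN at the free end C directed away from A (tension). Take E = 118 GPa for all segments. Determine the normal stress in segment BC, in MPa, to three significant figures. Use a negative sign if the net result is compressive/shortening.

157 MPa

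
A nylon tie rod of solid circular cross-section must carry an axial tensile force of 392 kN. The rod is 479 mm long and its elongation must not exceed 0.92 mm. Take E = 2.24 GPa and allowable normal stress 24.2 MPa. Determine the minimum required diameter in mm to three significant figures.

Required area A ≥ P/σ_allow = 392000/24.2 = 16200 mm².
For a solid circular section, d ≥ √(4A/π) = 143.6 mm.
Elongation limit: A ≥ PL/(Eδ_allow) = 392000·479/(2240·0.92) = 91110 mm² ⇒ d ≥ 340.6 mm.
The elongation limit governs.

341 mm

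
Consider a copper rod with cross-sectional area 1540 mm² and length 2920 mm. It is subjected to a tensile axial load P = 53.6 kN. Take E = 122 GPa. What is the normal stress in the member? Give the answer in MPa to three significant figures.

34.8 MPa

σ = N/A = 53600/1540 = 34.81 MPa.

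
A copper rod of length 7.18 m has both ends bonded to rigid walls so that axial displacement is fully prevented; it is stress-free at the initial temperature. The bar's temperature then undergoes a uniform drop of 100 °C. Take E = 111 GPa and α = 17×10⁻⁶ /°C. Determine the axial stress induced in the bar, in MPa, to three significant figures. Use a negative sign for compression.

189 MPa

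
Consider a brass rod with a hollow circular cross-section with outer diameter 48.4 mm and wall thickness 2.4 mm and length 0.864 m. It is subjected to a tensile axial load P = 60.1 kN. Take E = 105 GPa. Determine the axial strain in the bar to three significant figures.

A = 346.8 mm².
σ = N/A = 173.3 MPa; ε = σ/E = 173.3/105000 = 1.650e-03.

0.00165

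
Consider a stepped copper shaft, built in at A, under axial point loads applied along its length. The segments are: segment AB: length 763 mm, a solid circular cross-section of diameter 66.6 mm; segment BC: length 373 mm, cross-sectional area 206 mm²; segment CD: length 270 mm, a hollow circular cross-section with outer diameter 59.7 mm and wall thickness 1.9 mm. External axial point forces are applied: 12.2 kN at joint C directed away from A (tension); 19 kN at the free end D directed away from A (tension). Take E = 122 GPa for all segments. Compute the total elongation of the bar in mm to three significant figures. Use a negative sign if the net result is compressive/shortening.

0.641 mm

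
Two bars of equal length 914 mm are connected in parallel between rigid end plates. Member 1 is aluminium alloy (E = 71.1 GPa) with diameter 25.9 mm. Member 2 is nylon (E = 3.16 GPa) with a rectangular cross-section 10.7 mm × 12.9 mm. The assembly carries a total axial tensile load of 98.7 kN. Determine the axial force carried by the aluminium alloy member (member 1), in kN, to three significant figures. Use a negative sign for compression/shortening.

A_1 = 526.9 mm².
A_2 = 138 mm².
Equal strain + equilibrium ⇒ each member carries load in proportion to AE: A₁E₁ = 37460000 N, A₂E₂ = 436200 N, ΣAE = 37900000 N.
F₁ = P·A₁E₁/ΣAE = 98700·37460000/37900000 = 97560 N.

97.6 kN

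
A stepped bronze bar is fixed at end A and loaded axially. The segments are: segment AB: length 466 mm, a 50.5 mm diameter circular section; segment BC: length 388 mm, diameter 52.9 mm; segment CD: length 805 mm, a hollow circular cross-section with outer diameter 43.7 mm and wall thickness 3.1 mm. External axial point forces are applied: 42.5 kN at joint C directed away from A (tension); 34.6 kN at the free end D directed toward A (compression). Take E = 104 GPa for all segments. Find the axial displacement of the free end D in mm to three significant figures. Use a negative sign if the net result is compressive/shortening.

-0.646 mm

Internal axial forces (sectioning from the free end, tension +): N_CD = -34.6 kN, N_BC = 7.9 kN, N_AB = 7.9 kN.
A_AB = 2003 mm².
A_BC = 2198 mm².
A_CD = 395.4 mm².
δ_AB = 7900·466/(2003·104000) = 0.01767 mm
δ_BC = 7900·388/(2198·104000) = 0.01341 mm
δ_CD = -34600·805/(395.4·104000) = -0.6773 mm
δ = Σδ_i = -0.6462 mm.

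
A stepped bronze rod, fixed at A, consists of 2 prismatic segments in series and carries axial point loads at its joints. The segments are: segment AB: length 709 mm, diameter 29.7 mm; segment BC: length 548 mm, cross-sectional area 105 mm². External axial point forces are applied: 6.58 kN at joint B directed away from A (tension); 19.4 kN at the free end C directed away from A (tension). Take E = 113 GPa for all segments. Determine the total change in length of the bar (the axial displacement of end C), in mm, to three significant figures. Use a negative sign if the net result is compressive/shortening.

1.13 mm

Internal axial forces (sectioning from the free end, tension +): N_BC = 19.4 kN, N_AB = 25.98 kN.
A_AB = 692.8 mm².
δ_AB = 25980·709/(692.8·113000) = 0.2353 mm
δ_BC = 19400·548/(105·113000) = 0.896 mm
δ = Σδ_i = 1.131 mm.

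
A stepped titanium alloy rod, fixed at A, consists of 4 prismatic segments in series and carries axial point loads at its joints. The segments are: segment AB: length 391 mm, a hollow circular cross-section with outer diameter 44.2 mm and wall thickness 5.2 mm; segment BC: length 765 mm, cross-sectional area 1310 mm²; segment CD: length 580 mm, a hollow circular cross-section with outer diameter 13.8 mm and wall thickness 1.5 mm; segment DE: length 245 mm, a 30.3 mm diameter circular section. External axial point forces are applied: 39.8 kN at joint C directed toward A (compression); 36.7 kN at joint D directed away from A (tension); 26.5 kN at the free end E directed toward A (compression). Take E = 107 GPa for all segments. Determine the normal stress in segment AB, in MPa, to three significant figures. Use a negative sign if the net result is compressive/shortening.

-46.5 MPa

Internal axial forces (sectioning from the free end, tension +): N_DE = -26.5 kN, N_CD = 10.2 kN, N_BC = -29.6 kN, N_AB = -29.6 kN.
A_AB = 637.1 mm².
σ_AB = N_AB/A_AB = -29600/637.1 = -46.46 MPa.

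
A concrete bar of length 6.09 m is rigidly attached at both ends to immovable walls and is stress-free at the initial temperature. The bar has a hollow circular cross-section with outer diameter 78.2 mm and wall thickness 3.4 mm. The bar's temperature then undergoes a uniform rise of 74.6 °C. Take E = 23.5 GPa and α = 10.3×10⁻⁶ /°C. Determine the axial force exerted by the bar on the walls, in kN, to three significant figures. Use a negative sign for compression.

-14.4 kN

Free thermal expansion αLΔT = 10.3e-6 · 6090 · 74.6 = 4.679 mm.
The walls impose strain ε = −(4.679)/6090 = -7.6838e-04; σ = Eε = 23500 · -7.6838e-04 = -18.06 MPa.
Wall reaction R = σ·A = -18.06·799 = -14430 N = -14.43 kN.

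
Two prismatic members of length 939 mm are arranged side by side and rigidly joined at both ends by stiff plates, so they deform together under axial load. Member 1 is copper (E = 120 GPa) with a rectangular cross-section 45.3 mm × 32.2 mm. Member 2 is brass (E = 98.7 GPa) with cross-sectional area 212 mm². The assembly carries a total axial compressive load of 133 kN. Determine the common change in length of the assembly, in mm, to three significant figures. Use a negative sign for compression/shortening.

-0.637 mm

A_1 = 1459 mm².
Equal strain + equilibrium ⇒ each member carries load in proportion to AE: A₁E₁ = 175000000 N, A₂E₂ = 20920000 N, ΣAE = 196000000 N.
δ = PL/ΣAE = -133000·939/196000000 = -0.6373 mm.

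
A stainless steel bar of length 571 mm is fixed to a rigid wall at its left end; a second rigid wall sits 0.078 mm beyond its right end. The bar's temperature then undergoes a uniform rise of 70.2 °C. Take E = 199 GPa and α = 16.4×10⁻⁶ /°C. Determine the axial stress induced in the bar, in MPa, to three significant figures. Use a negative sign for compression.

Free thermal expansion αLΔT = 16.4e-6 · 571 · 70.2 = 0.6574 mm.
The walls engage after the gap closes; constrained expansion = 0.6574 − 0.078 = 0.5794 mm.
The walls impose strain ε = −(0.5794)/571 = -1.0147e-03; σ = Eε = 199000 · -1.0147e-03 = -201.9 MPa.

-202 MPa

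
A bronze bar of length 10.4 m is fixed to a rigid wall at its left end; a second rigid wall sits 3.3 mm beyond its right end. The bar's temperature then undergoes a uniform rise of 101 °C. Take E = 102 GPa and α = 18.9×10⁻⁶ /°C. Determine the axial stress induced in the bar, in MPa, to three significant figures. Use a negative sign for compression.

Free thermal expansion αLΔT = 18.9e-6 · 10400 · 101 = 19.85 mm.
The walls engage after the gap closes; constrained expansion = 19.85 − 3.3 = 16.55 mm.
The walls impose strain ε = −(16.55)/10400 = -1.5916e-03; σ = Eε = 102000 · -1.5916e-03 = -162.3 MPa.

-162 MPa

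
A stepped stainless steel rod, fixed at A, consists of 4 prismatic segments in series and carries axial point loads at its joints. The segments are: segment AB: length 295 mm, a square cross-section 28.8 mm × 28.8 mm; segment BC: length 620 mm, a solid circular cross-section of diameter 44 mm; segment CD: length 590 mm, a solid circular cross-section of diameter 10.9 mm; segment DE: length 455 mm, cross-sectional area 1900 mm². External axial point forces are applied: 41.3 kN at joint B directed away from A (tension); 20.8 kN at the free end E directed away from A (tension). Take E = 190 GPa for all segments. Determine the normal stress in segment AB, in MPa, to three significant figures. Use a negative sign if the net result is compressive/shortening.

74.9 MPa

Internal axial forces (sectioning from the free end, tension +): N_DE = 20.8 kN, N_CD = 20.8 kN, N_BC = 20.8 kN, N_AB = 62.1 kN.
A_AB = 829.4 mm².
σ_AB = N_AB/A_AB = 62100/829.4 = 74.87 MPa.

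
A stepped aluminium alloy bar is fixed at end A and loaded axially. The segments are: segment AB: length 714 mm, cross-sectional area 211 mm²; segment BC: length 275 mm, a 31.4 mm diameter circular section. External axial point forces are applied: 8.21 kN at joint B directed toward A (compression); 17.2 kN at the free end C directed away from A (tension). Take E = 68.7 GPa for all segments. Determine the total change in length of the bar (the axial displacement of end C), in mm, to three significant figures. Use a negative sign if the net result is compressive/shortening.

Internal axial forces (sectioning from the free end, tension +): N_BC = 17.2 kN, N_AB = 8.99 kN.
A_BC = 774.4 mm².
δ_AB = 8990·714/(211·68700) = 0.4428 mm
δ_BC = 17200·275/(774.4·68700) = 0.08891 mm
δ = Σδ_i = 0.5317 mm.

0.532 mm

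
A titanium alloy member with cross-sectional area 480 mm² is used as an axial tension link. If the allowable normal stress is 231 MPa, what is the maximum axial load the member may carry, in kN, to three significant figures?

111 kN

P_max = σ_allow · A = 231 · 480 = 110900 N = 110.9 kN.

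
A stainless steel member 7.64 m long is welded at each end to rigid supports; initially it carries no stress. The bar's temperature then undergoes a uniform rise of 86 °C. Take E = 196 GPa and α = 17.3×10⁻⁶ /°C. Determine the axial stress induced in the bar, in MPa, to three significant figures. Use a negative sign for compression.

-292 MPa

Free thermal expansion αLΔT = 17.3e-6 · 7640 · 86 = 11.37 mm.
The walls impose strain ε = −(11.37)/7640 = -1.4878e-03; σ = Eε = 196000 · -1.4878e-03 = -291.6 MPa.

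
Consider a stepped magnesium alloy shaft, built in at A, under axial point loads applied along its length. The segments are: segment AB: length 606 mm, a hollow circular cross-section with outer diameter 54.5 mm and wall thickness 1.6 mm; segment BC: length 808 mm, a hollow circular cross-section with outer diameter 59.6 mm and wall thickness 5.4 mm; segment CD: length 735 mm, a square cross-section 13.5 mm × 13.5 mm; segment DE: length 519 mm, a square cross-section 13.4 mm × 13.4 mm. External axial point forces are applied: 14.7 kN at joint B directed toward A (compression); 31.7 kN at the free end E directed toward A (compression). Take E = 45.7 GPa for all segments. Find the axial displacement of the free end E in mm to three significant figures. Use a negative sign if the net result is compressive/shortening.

Internal axial forces (sectioning from the free end, tension +): N_DE = -31.7 kN, N_CD = -31.7 kN, N_BC = -31.7 kN, N_AB = -46.4 kN.
A_AB = 265.9 mm².
A_BC = 919.5 mm².
A_CD = 182.2 mm².
A_DE = 179.6 mm².
δ_AB = -46400·606/(265.9·45700) = -2.314 mm
δ_BC = -31700·808/(919.5·45700) = -0.6096 mm
δ_CD = -31700·735/(182.2·45700) = -2.797 mm
δ_DE = -31700·519/(179.6·45700) = -2.005 mm
δ = Σδ_i = -7.726 mm.

-7.73 mm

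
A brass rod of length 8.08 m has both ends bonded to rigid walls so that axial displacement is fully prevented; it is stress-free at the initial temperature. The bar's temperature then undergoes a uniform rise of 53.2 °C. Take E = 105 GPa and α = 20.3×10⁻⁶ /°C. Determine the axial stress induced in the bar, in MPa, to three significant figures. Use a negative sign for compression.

Free thermal expansion αLΔT = 20.3e-6 · 8080 · 53.2 = 8.726 mm.
The walls impose strain ε = −(8.726)/8080 = -1.0800e-03; σ = Eε = 105000 · -1.0800e-03 = -113.4 MPa.

-113 MPa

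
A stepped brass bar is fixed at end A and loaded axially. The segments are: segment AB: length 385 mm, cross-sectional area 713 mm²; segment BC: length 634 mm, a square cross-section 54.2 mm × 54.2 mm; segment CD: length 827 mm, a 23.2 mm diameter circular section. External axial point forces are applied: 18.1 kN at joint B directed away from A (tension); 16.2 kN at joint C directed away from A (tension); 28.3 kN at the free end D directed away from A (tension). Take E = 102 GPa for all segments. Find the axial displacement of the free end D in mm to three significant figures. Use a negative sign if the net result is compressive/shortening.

0.968 mm

Internal axial forces (sectioning from the free end, tension +): N_CD = 28.3 kN, N_BC = 44.5 kN, N_AB = 62.6 kN.
A_BC = 2938 mm².
A_CD = 422.7 mm².
δ_AB = 62600·385/(713·102000) = 0.3314 mm
δ_BC = 44500·634/(2938·102000) = 0.09416 mm
δ_CD = 28300·827/(422.7·102000) = 0.5428 mm
δ = Σδ_i = 0.9683 mm.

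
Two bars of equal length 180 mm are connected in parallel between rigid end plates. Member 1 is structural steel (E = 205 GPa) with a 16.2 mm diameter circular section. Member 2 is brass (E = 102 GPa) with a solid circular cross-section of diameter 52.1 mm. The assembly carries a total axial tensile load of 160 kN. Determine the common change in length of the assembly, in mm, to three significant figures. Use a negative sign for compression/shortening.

A_1 = 206.1 mm².
A_2 = 2132 mm².
Equal strain + equilibrium ⇒ each member carries load in proportion to AE: A₁E₁ = 42250000 N, A₂E₂ = 217500000 N, ΣAE = 259700000 N.
δ = PL/ΣAE = 160000·180/259700000 = 0.1109 mm.

0.111 mm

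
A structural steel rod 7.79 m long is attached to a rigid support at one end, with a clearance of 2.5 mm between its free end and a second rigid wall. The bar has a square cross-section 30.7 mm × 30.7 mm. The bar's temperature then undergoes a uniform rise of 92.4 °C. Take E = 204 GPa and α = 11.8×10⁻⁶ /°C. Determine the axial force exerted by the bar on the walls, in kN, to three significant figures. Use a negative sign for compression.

-148 kN

Free thermal expansion αLΔT = 11.8e-6 · 7790 · 92.4 = 8.494 mm.
The walls engage after the gap closes; constrained expansion = 8.494 − 2.5 = 5.994 mm.
The walls impose strain ε = −(5.994)/7790 = -7.6940e-04; σ = Eε = 204000 · -7.6940e-04 = -157 MPa.
Wall reaction R = σ·A = -157·942.5 = -147900 N = -147.9 kN.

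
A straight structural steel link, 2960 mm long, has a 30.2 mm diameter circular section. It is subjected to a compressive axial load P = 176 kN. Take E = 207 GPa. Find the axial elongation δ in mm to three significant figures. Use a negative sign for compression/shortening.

A = 716.3 mm².
δ_mech = NL/(AE) = -176000·2960/(716.3·207000) = -3.513 mm.

-3.51 mm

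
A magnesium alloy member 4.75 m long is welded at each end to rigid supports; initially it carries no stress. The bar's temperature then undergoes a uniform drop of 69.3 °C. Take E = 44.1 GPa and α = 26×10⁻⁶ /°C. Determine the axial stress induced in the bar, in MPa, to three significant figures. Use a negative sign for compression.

79.5 MPa

Free thermal expansion αLΔT = 26e-6 · 4750 · -69.3 = -8.559 mm.
The walls impose strain ε = −(-8.559)/4750 = 1.8018e-03; σ = Eε = 44100 · 1.8018e-03 = 79.46 MPa.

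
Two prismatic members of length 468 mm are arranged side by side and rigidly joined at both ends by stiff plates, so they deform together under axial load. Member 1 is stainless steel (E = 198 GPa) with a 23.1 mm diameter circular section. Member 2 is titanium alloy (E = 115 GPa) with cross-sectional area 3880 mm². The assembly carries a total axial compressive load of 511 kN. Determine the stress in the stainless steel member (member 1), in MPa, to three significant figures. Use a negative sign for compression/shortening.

A_1 = 419.1 mm².
Equal strain + equilibrium ⇒ each member carries load in proportion to AE: A₁E₁ = 82980000 N, A₂E₂ = 446200000 N, ΣAE = 529200000 N.
σ₁ = P·E₁/ΣAE = -511000·198000/529200000 = -191.2 MPa.

-191 MPa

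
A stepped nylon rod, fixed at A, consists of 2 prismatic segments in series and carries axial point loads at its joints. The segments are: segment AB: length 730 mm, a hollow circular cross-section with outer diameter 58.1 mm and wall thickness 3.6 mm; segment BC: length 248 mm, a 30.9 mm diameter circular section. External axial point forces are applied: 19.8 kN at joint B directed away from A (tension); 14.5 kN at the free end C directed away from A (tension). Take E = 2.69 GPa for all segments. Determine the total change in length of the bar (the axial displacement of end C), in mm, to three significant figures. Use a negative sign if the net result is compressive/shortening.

Internal axial forces (sectioning from the free end, tension +): N_BC = 14.5 kN, N_AB = 34.3 kN.
A_AB = 616.4 mm².
A_BC = 749.9 mm².
δ_AB = 34300·730/(616.4·2690) = 15.1 mm
δ_BC = 14500·248/(749.9·2690) = 1.783 mm
δ = Σδ_i = 16.88 mm.

16.9 mm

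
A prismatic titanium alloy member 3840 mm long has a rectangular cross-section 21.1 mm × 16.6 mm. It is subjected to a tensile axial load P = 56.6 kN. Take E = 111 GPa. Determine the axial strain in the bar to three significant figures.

A = 350.3 mm².
σ = N/A = 161.6 MPa; ε = σ/E = 161.6/111000 = 1.456e-03.

0.00146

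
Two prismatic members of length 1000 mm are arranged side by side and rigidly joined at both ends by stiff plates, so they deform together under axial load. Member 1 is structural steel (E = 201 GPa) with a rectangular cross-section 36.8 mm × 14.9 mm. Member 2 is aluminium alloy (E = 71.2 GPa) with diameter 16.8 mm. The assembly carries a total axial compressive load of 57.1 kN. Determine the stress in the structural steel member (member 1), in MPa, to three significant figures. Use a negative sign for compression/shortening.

A_1 = 548.3 mm².
A_2 = 221.7 mm².
Equal strain + equilibrium ⇒ each member carries load in proportion to AE: A₁E₁ = 110200000 N, A₂E₂ = 15780000 N, ΣAE = 126000000 N.
σ₁ = P·E₁/ΣAE = -57100·201000/126000000 = -91.09 MPa.

-91.1 MPa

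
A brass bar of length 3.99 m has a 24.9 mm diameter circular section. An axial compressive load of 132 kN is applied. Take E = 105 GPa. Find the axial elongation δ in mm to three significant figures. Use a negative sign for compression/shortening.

A = 487 mm².
δ_mech = NL/(AE) = -132000·3990/(487·105000) = -10.3 mm.

-10.3 mm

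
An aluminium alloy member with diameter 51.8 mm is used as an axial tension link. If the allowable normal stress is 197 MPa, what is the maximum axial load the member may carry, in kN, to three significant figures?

415 kN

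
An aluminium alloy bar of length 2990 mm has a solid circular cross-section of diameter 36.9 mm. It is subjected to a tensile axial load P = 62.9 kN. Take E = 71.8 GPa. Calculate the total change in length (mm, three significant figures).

2.45 mm

A = 1069 mm².
δ_mech = NL/(AE) = 62900·2990/(1069·71800) = 2.449 mm.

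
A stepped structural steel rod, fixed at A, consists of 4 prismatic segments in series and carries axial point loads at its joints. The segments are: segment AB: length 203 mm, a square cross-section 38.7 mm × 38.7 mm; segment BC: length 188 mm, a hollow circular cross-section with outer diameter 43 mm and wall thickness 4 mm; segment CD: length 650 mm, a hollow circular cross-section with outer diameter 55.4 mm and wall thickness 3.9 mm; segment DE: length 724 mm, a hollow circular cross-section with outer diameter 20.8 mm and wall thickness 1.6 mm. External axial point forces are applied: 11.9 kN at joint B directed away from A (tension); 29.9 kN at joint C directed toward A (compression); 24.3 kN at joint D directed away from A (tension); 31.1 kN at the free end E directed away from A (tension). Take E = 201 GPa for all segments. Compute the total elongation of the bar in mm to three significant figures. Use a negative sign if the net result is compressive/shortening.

Internal axial forces (sectioning from the free end, tension +): N_DE = 31.1 kN, N_CD = 55.4 kN, N_BC = 25.5 kN, N_AB = 37.4 kN.
A_AB = 1498 mm².
A_BC = 490.1 mm².
A_CD = 631 mm².
A_DE = 96.51 mm².
δ_AB = 37400·203/(1498·201000) = 0.02522 mm
δ_BC = 25500·188/(490.1·201000) = 0.04867 mm
δ_CD = 55400·650/(631·201000) = 0.2839 mm
δ_DE = 31100·724/(96.51·201000) = 1.161 mm
δ = Σδ_i = 1.519 mm.

1.52 mm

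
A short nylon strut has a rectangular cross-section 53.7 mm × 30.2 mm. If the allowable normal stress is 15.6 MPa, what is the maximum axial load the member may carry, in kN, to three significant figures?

A = 1622 mm².
P_max = σ_allow · A = 15.6 · 1622 = 25300 N = 25.3 kN.

25.3 kN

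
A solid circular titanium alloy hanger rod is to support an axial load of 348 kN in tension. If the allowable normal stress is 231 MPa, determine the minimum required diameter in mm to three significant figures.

Required area A ≥ P/σ_allow = 348000/231 = 1506 mm².
For a solid circular section, d ≥ √(4A/π) = 43.8 mm.

43.8 mm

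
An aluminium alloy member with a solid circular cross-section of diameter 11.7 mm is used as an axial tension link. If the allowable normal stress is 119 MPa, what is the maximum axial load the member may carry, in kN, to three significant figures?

A = 107.5 mm².
P_max = σ_allow · A = 119 · 107.5 = 12790 N = 12.79 kN.

12.8 kN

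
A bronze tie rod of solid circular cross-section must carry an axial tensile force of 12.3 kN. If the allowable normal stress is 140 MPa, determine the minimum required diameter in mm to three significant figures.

Required area A ≥ P/σ_allow = 12300/140 = 87.86 mm².
For a solid circular section, d ≥ √(4A/π) = 10.58 mm.

10.6 mm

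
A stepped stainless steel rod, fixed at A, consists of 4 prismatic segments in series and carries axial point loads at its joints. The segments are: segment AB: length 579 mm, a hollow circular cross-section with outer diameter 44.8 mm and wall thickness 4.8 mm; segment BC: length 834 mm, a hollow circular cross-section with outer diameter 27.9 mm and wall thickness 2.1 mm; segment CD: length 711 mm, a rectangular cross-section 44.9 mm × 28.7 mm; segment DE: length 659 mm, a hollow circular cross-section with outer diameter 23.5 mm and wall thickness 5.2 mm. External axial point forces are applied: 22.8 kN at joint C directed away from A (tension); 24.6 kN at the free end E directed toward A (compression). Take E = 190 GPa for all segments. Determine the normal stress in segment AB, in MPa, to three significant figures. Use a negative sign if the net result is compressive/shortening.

-2.98 MPa

Internal axial forces (sectioning from the free end, tension +): N_DE = -24.6 kN, N_CD = -24.6 kN, N_BC = -1.8 kN, N_AB = -1.8 kN.
A_AB = 603.2 mm².
σ_AB = N_AB/A_AB = -1800/603.2 = -2.984 MPa.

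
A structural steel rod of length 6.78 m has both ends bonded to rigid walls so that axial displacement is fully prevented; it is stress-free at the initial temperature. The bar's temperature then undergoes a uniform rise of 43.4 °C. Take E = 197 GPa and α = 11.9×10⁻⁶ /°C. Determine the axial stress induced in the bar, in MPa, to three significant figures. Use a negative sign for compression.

Free thermal expansion αLΔT = 11.9e-6 · 6780 · 43.4 = 3.502 mm.
The walls impose strain ε = −(3.502)/6780 = -5.1646e-04; σ = Eε = 197000 · -5.1646e-04 = -101.7 MPa.

-102 MPa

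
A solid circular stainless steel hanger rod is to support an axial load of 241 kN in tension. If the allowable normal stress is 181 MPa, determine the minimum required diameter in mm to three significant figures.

Required area A ≥ P/σ_allow = 241000/181 = 1331 mm².
For a solid circular section, d ≥ √(4A/π) = 41.17 mm.

41.2 mm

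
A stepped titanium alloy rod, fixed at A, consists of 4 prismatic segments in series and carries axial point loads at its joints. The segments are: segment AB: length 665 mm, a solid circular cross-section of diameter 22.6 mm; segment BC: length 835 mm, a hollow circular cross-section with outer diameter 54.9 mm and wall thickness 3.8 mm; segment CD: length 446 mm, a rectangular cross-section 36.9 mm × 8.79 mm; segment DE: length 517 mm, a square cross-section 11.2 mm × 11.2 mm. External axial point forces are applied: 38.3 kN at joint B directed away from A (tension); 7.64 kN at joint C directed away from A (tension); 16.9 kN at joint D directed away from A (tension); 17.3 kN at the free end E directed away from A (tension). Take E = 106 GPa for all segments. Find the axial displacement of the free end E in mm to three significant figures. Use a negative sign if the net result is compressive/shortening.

2.91 mm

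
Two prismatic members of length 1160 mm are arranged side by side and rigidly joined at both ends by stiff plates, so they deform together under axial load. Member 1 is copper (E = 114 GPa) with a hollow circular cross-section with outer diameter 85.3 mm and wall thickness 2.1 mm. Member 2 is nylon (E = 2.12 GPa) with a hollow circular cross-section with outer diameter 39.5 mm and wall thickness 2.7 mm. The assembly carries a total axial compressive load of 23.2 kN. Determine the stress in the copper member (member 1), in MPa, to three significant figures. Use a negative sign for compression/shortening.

-41.8 MPa

A_1 = 548.9 mm².
A_2 = 312.1 mm².
Equal strain + equilibrium ⇒ each member carries load in proportion to AE: A₁E₁ = 62570000 N, A₂E₂ = 661800 N, ΣAE = 63240000 N.
σ₁ = P·E₁/ΣAE = -23200·114000/63240000 = -41.82 MPa.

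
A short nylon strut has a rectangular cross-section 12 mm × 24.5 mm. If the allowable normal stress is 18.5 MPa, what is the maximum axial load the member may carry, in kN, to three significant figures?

5.44 kN

A = 294 mm².
P_max = σ_allow · A = 18.5 · 294 = 5439 N = 5.439 kN.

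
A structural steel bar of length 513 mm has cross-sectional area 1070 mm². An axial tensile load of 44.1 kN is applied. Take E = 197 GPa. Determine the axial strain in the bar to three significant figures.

2.09e-04

σ = N/A = 41.21 MPa; ε = σ/E = 41.21/197000 = 2.092e-04.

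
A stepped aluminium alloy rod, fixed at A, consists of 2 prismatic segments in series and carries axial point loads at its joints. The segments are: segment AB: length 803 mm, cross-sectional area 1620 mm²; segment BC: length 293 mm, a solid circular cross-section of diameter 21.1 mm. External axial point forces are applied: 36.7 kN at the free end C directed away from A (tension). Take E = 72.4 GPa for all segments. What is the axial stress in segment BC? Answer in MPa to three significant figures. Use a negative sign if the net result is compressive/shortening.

Internal axial forces (sectioning from the free end, tension +): N_BC = 36.7 kN, N_AB = 36.7 kN.
A_BC = 349.7 mm².
σ_BC = N_BC/A_BC = 36700/349.7 = 105 MPa.

105 MPa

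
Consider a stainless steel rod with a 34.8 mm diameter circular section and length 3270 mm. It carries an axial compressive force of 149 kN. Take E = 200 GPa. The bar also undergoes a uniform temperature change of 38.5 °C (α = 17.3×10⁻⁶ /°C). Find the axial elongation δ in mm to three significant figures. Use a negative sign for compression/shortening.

-0.383 mm

A = 951.1 mm².
δ_mech = NL/(AE) = -149000·3270/(951.1·200000) = -2.561 mm.
δ_thermal = αLΔT = 17.3e-6·3270·38.5 = 2.178 mm.
δ = δ_mech + δ_thermal = -0.3833 mm.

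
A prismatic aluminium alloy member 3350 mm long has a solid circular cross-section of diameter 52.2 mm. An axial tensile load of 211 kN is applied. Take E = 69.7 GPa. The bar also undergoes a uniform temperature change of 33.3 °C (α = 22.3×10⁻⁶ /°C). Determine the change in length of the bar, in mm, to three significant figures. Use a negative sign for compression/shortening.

7.23 mm

A = 2140 mm².
δ_mech = NL/(AE) = 211000·3350/(2140·69700) = 4.739 mm.
δ_thermal = αLΔT = 22.3e-6·3350·33.3 = 2.488 mm.
δ = δ_mech + δ_thermal = 7.226 mm.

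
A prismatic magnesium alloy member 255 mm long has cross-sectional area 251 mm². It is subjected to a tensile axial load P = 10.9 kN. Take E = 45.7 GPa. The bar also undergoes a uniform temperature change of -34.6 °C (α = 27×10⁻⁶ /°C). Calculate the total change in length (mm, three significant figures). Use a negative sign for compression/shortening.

0.00409 mm

δ_mech = NL/(AE) = 10900·255/(251·45700) = 0.2423 mm.
δ_thermal = αLΔT = 27e-6·255·-34.6 = -0.2382 mm.
δ = δ_mech + δ_thermal = 0.004092 mm.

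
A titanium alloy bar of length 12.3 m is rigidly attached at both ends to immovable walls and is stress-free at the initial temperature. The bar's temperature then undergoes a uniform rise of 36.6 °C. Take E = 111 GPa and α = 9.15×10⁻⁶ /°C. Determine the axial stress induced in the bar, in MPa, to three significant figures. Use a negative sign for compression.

-37.2 MPa

Free thermal expansion αLΔT = 9.15e-6 · 12300 · 36.6 = 4.119 mm.
The walls impose strain ε = −(4.119)/12300 = -3.3489e-04; σ = Eε = 111000 · -3.3489e-04 = -37.17 MPa.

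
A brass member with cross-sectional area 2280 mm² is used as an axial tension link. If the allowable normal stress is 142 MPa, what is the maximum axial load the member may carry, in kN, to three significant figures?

324 kN

P_max = σ_allow · A = 142 · 2280 = 323800 N = 323.8 kN.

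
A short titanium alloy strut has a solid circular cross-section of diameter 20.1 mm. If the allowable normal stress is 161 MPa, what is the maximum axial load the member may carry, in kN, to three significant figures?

A = 317.3 mm².
P_max = σ_allow · A = 161 · 317.3 = 51090 N = 51.09 kN.

51.1 kN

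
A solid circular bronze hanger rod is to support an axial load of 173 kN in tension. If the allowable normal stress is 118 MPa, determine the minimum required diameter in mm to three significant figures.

43.2 mm

Required area A ≥ P/σ_allow = 173000/118 = 1466 mm².
For a solid circular section, d ≥ √(4A/π) = 43.21 mm.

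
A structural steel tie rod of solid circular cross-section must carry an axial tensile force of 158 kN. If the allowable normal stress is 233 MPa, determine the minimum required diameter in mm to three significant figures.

Required area A ≥ P/σ_allow = 158000/233 = 678.1 mm².
For a solid circular section, d ≥ √(4A/π) = 29.38 mm.

29.4 mm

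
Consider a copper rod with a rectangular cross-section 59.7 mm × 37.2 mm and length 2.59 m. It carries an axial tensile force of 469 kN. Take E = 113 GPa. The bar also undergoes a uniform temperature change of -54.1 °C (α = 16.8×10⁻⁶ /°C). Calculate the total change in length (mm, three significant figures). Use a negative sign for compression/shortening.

2.49 mm

A = 2221 mm².
δ_mech = NL/(AE) = 469000·2590/(2221·113000) = 4.84 mm.
δ_thermal = αLΔT = 16.8e-6·2590·-54.1 = -2.354 mm.
δ = δ_mech + δ_thermal = 2.486 mm.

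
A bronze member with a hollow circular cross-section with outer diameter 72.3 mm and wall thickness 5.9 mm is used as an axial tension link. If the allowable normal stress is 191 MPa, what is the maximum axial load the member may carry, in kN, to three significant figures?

235 kN

A = 1231 mm².
P_max = σ_allow · A = 191 · 1231 = 235100 N = 235.1 kN.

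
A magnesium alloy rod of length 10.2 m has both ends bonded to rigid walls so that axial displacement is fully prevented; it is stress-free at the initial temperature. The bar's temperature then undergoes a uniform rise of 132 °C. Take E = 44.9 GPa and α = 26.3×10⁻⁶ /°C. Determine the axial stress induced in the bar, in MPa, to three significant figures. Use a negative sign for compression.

-156 MPa

Free thermal expansion αLΔT = 26.3e-6 · 10200 · 132 = 35.41 mm.
The walls impose strain ε = −(35.41)/10200 = -3.4716e-03; σ = Eε = 44900 · -3.4716e-03 = -155.9 MPa.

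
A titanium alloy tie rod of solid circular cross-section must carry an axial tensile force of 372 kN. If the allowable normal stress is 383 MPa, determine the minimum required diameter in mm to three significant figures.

Required area A ≥ P/σ_allow = 372000/383 = 971.3 mm².
For a solid circular section, d ≥ √(4A/π) = 35.17 mm.

35.2 mm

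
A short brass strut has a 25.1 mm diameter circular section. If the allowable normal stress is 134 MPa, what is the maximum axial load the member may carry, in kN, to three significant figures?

66.3 kN

A = 494.8 mm².
P_max = σ_allow · A = 134 · 494.8 = 66300 N = 66.3 kN.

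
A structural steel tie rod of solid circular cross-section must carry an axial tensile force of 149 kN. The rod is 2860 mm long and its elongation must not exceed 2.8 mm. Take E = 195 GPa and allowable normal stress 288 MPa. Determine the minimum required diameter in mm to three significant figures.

Required area A ≥ P/σ_allow = 149000/288 = 517.4 mm².
For a solid circular section, d ≥ √(4A/π) = 25.67 mm.
Elongation limit: A ≥ PL/(Eδ_allow) = 149000·2860/(195000·2.8) = 780.5 mm² ⇒ d ≥ 31.52 mm.
The elongation limit governs.

31.5 mm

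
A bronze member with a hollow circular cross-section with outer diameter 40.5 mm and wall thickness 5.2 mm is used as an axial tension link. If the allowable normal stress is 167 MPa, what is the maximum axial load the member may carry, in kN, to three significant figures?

96.3 kN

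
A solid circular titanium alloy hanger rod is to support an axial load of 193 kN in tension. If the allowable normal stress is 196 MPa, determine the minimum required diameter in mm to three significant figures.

35.4 mm

Required area A ≥ P/σ_allow = 193000/196 = 984.7 mm².
For a solid circular section, d ≥ √(4A/π) = 35.41 mm.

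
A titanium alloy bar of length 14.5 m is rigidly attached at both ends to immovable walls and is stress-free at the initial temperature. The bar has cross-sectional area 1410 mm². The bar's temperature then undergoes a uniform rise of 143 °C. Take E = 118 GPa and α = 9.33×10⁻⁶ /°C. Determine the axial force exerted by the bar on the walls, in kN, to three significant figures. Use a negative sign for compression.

Free thermal expansion αLΔT = 9.33e-6 · 14500 · 143 = 19.35 mm.
The walls impose strain ε = −(19.35)/14500 = -1.3342e-03; σ = Eε = 118000 · -1.3342e-03 = -157.4 MPa.
Wall reaction R = σ·A = -157.4·1410 = -222000 N = -222 kN.

-222 kN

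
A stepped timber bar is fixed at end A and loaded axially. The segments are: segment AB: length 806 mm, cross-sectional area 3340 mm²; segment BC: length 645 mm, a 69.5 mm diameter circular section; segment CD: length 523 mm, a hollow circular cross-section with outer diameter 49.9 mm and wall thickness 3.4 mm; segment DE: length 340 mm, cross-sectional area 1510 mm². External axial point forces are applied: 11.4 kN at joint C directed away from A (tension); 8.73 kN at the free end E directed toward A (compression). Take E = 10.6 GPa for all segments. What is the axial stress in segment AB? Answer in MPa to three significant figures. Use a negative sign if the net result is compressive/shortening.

Internal axial forces (sectioning from the free end, tension +): N_DE = -8.73 kN, N_CD = -8.73 kN, N_BC = 2.67 kN, N_AB = 2.67 kN.
σ_AB = N_AB/A_AB = 2670/3340 = 0.7994 MPa.

0.799 MPa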